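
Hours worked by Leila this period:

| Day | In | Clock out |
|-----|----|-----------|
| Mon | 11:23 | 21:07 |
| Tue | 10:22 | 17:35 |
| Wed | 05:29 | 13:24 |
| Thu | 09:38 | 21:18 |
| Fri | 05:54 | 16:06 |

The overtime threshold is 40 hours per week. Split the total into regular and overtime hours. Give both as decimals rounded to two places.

Mon: 11:23–21:07 = 9 h 44 min
Tue: 10:22–17:35 = 7 h 13 min
Wed: 05:29–13:24 = 7 h 55 min
Thu: 09:38–21:18 = 11 h 40 min
Fri: 05:54–16:06 = 10 h 12 min
Total worked: 46 h 44 min = 46.73 h.
Threshold 40 h → overtime 6 h 44 min, regular 40 h 0 min.

Regular 40.00 hours, overtime 6.73 hours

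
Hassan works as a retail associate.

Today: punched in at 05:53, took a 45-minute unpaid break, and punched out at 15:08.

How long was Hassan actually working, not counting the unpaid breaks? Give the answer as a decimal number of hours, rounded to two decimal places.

Today: 05:53–15:08 = 9 h 15 min; less 45 min break → 8 h 30 min

8.50 hours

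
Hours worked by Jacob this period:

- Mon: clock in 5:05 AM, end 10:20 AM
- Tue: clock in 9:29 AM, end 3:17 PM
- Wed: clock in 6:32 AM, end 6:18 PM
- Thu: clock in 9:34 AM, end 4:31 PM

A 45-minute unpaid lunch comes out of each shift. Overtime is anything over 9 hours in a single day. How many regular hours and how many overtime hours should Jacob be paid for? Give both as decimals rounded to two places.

Regular 24.75 hours, overtime 2.02 hours

Mon: 5:05 AM–10:20 AM = 5 h 15 min; less 45 min break → 4 h 30 min
Tue: 9:29 AM–3:17 PM = 5 h 48 min; less 45 min break → 5 h 3 min
Wed: 6:32 AM–6:18 PM = 11 h 46 min; less 45 min break → 11 h 1 min
Thu: 9:34 AM–4:31 PM = 6 h 57 min; less 45 min break → 6 h 12 min
Mon reg 4 h 30 min / OT 0 h 0 min; Tue reg 5 h 3 min / OT 0 h 0 min; Wed reg 9 h 0 min / OT 2 h 1 min; Thu reg 6 h 12 min / OT 0 h 0 min.
Totals: regular 24 h 45 min, overtime 2 h 1 min.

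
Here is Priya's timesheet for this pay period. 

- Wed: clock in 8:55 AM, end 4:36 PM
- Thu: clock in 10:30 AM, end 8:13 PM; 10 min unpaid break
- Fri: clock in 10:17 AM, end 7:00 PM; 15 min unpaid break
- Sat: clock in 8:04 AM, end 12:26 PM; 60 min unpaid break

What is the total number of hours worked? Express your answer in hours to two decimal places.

29.07 hours

Wed: 8:55 AM–4:36 PM = 7 h 41 min
Thu: 10:30 AM–8:13 PM = 9 h 43 min; less 10 min break → 9 h 33 min
Fri: 10:17 AM–7:00 PM = 8 h 43 min; less 15 min break → 8 h 28 min
Sat: 8:04 AM–12:26 PM = 4 h 22 min; less 60 min break → 3 h 22 min
Total: 7 h 41 min + 9 h 33 min + 8 h 28 min + 3 h 22 min = 29 h 4 min.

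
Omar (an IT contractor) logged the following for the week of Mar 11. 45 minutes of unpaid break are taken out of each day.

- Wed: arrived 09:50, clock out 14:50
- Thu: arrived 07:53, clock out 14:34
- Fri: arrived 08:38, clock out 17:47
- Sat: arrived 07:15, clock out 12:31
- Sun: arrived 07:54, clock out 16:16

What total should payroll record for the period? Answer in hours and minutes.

Wed: 09:50–14:50 = 5 h 0 min; less 45 min break → 4 h 15 min
Thu: 07:53–14:34 = 6 h 41 min; less 45 min break → 5 h 56 min
Fri: 08:38–17:47 = 9 h 9 min; less 45 min break → 8 h 24 min
Sat: 07:15–12:31 = 5 h 16 min; less 45 min break → 4 h 31 min
Sun: 07:54–16:16 = 8 h 22 min; less 45 min break → 7 h 37 min
Total: 4 h 15 min + 5 h 56 min + 8 h 24 min + 4 h 31 min + 7 h 37 min = 30 h 43 min.

30 h 43 min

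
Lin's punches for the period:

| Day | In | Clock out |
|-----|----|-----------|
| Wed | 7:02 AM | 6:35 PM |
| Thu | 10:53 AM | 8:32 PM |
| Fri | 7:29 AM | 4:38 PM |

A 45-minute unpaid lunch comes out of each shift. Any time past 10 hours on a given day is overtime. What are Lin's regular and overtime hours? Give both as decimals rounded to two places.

Regular 27.30 hours, overtime 0.80 hours

Wed: 7:02 AM–6:35 PM = 11 h 33 min; less 45 min break → 10 h 48 min
Thu: 10:53 AM–8:32 PM = 9 h 39 min; less 45 min break → 8 h 54 min
Fri: 7:29 AM–4:38 PM = 9 h 9 min; less 45 min break → 8 h 24 min
Wed reg 10 h 0 min / OT 0 h 48 min; Thu reg 8 h 54 min / OT 0 h 0 min; Fri reg 8 h 24 min / OT 0 h 0 min.
Totals: regular 27 h 18 min, overtime 0 h 48 min.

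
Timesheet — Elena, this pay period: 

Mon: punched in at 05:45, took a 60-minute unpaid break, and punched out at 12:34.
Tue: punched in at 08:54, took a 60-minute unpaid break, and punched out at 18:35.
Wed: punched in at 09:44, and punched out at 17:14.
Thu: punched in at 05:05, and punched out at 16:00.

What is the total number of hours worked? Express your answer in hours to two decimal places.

32.92 hours

Mon: 05:45–12:34 = 6 h 49 min; less 60 min break → 5 h 49 min
Tue: 08:54–18:35 = 9 h 41 min; less 60 min break → 8 h 41 min
Wed: 09:44–17:14 = 7 h 30 min
Thu: 05:05–16:00 = 10 h 55 min
Total: 5 h 49 min + 8 h 41 min + 7 h 30 min + 10 h 55 min = 32 h 55 min.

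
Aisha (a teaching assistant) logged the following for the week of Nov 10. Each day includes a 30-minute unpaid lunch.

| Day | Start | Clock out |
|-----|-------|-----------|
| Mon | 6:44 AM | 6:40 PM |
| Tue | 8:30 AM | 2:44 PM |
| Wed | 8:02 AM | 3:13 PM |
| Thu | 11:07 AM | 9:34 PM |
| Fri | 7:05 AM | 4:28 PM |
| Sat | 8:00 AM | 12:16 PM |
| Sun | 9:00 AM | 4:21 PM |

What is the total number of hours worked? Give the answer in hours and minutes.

Mon: 6:44 AM–6:40 PM = 11 h 56 min; less 30 min break → 11 h 26 min
Tue: 8:30 AM–2:44 PM = 6 h 14 min; less 30 min break → 5 h 44 min
Wed: 8:02 AM–3:13 PM = 7 h 11 min; less 30 min break → 6 h 41 min
Thu: 11:07 AM–9:34 PM = 10 h 27 min; less 30 min break → 9 h 57 min
Fri: 7:05 AM–4:28 PM = 9 h 23 min; less 30 min break → 8 h 53 min
Sat: 8:00 AM–12:16 PM = 4 h 16 min; less 30 min break → 3 h 46 min
Sun: 9:00 AM–4:21 PM = 7 h 21 min; less 30 min break → 6 h 51 min
Total: 11 h 26 min + 5 h 44 min + 6 h 41 min + 9 h 57 min + 8 h 53 min + 3 h 46 min + 6 h 51 min = 53 h 18 min.

53 h 18 min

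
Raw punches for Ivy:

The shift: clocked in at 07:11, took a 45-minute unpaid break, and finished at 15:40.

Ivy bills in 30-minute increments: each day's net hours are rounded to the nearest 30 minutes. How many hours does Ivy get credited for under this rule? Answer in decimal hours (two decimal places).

The shift: 07:11–15:40 = 8 h 29 min − 45 min = 7 h 44 min → rounds to 7 h 30 min

7.50 hours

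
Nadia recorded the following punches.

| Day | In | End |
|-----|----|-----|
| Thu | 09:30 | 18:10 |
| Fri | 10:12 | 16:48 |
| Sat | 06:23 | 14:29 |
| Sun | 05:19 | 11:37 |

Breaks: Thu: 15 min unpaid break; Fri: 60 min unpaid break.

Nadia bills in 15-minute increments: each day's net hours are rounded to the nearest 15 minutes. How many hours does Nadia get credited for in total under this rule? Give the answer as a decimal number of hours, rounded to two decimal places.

Thu: 09:30–18:10 = 8 h 40 min − 15 min = 8 h 25 min → rounds to 8 h 30 min
Fri: 10:12–16:48 = 6 h 36 min − 60 min = 5 h 36 min → rounds to 5 h 30 min
Sat: 06:23–14:29 = 8 h 6 min → rounds to 8 h 0 min
Sun: 05:19–11:37 = 6 h 18 min → rounds to 6 h 15 min
Total credited: 28 h 15 min.

28.25 hours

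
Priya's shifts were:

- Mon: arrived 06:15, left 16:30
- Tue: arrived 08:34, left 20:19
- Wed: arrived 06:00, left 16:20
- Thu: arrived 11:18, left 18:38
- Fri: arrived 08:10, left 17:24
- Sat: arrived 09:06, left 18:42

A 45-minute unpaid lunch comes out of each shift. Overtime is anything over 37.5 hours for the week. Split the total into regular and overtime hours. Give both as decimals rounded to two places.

Mon: 06:15–16:30 = 10 h 15 min; less 45 min break → 9 h 30 min
Tue: 08:34–20:19 = 11 h 45 min; less 45 min break → 11 h 0 min
Wed: 06:00–16:20 = 10 h 20 min; less 45 min break → 9 h 35 min
Thu: 11:18–18:38 = 7 h 20 min; less 45 min break → 6 h 35 min
Fri: 08:10–17:24 = 9 h 14 min; less 45 min break → 8 h 29 min
Sat: 09:06–18:42 = 9 h 36 min; less 45 min break → 8 h 51 min
Total worked: 54 h 0 min = 54.00 h.
Threshold 37.5 h → overtime 16 h 30 min, regular 37 h 30 min.

Regular 37.50 hours, overtime 16.50 hours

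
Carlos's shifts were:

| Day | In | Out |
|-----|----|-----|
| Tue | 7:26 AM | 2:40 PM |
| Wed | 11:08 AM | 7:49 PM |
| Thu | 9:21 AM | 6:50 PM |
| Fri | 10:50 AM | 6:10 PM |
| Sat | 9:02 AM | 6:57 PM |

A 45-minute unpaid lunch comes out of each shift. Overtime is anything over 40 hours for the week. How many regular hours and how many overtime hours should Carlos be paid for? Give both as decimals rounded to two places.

Regular 38.90 hours, overtime 0.00 hours

Tue: 7:26 AM–2:40 PM = 7 h 14 min; less 45 min break → 6 h 29 min
Wed: 11:08 AM–7:49 PM = 8 h 41 min; less 45 min break → 7 h 56 min
Thu: 9:21 AM–6:50 PM = 9 h 29 min; less 45 min break → 8 h 44 min
Fri: 10:50 AM–6:10 PM = 7 h 20 min; less 45 min break → 6 h 35 min
Sat: 9:02 AM–6:57 PM = 9 h 55 min; less 45 min break → 9 h 10 min
Total worked: 38 h 54 min = 38.90 h.
Threshold 40 h → overtime 0 h 0 min, regular 38 h 54 min.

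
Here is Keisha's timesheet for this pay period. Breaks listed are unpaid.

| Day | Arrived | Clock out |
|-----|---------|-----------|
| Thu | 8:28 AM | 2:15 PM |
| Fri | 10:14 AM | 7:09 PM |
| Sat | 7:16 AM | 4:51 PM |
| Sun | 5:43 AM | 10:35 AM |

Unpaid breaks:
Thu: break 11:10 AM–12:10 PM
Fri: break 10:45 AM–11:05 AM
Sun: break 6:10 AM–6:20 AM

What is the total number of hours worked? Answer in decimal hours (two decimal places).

27.65 hours

Thu: 8:28 AM–2:15 PM = 5 h 47 min; less 60 min break → 4 h 47 min
Fri: 10:14 AM–7:09 PM = 8 h 55 min; less 20 min break → 8 h 35 min
Sat: 7:16 AM–4:51 PM = 9 h 35 min
Sun: 5:43 AM–10:35 AM = 4 h 52 min; less 10 min break → 4 h 42 min
Total: 4 h 47 min + 8 h 35 min + 9 h 35 min + 4 h 42 min = 27 h 39 min.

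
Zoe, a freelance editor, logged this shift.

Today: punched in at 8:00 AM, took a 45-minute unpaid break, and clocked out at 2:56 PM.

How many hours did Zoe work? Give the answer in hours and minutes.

6 h 11 min

Today: 8:00 AM–2:56 PM = 6 h 56 min; less 45 min break → 6 h 11 min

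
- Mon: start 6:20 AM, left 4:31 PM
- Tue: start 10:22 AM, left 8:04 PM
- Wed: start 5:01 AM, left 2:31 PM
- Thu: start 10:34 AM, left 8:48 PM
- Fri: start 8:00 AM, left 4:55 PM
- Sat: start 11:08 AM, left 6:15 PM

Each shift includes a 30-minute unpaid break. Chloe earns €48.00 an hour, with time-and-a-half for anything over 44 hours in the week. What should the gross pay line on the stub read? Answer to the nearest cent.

€2734.80

Mon: 6:20 AM–4:31 PM = 10 h 11 min; less 30 min break → 9 h 41 min
Tue: 10:22 AM–8:04 PM = 9 h 42 min; less 30 min break → 9 h 12 min
Wed: 5:01 AM–2:31 PM = 9 h 30 min; less 30 min break → 9 h 0 min
Thu: 10:34 AM–8:48 PM = 10 h 14 min; less 30 min break → 9 h 44 min
Fri: 8:00 AM–4:55 PM = 8 h 55 min; less 30 min break → 8 h 25 min
Sat: 11:08 AM–6:15 PM = 7 h 7 min; less 30 min break → 6 h 37 min
Total worked: 52 h 39 min = 3159 min.
Regular 44 h 0 min = 2640 min at €48.00/h; overtime 8 h 39 min = 519 min at €72.00/h.
Pay = (2640 × €48.00 + 519 × €72.00) ÷ 60 = €2734.80.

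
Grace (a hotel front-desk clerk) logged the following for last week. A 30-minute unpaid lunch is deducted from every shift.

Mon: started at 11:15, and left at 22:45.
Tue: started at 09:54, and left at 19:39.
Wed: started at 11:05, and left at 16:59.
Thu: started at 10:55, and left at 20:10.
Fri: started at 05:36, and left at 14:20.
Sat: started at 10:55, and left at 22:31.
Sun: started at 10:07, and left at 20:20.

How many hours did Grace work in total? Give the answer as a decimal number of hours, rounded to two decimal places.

63.45 hours

Mon: 11:15–22:45 = 11 h 30 min; less 30 min break → 11 h 0 min
Tue: 09:54–19:39 = 9 h 45 min; less 30 min break → 9 h 15 min
Wed: 11:05–16:59 = 5 h 54 min; less 30 min break → 5 h 24 min
Thu: 10:55–20:10 = 9 h 15 min; less 30 min break → 8 h 45 min
Fri: 05:36–14:20 = 8 h 44 min; less 30 min break → 8 h 14 min
Sat: 10:55–22:31 = 11 h 36 min; less 30 min break → 11 h 6 min
Sun: 10:07–20:20 = 10 h 13 min; less 30 min break → 9 h 43 min
Total: 11 h 0 min + 9 h 15 min + 5 h 24 min + 8 h 45 min + 8 h 14 min + 11 h 6 min + 9 h 43 min = 63 h 27 min.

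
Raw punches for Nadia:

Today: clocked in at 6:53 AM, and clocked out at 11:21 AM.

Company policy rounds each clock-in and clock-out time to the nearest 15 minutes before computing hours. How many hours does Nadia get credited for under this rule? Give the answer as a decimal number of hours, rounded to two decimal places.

4.25 hours

Today: in 6:53 AM→7:00 AM, out 11:21 AM→11:15 AM; 4 h 15 min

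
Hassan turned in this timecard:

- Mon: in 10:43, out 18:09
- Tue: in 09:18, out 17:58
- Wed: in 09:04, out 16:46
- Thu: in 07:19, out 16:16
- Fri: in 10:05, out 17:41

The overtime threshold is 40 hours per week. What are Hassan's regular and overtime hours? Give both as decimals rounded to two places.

Regular 40.00 hours, overtime 0.35 hours

Mon: 10:43–18:09 = 7 h 26 min
Tue: 09:18–17:58 = 8 h 40 min
Wed: 09:04–16:46 = 7 h 42 min
Thu: 07:19–16:16 = 8 h 57 min
Fri: 10:05–17:41 = 7 h 36 min
Total worked: 40 h 21 min = 40.35 h.
Threshold 40 h → overtime 0 h 21 min, regular 40 h 0 min.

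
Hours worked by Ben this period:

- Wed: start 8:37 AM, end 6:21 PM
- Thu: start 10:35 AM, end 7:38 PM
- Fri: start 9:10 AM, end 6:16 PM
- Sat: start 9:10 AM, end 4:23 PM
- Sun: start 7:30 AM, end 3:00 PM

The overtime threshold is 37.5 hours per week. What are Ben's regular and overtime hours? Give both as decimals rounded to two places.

Wed: 8:37 AM–6:21 PM = 9 h 44 min
Thu: 10:35 AM–7:38 PM = 9 h 3 min
Fri: 9:10 AM–6:16 PM = 9 h 6 min
Sat: 9:10 AM–4:23 PM = 7 h 13 min
Sun: 7:30 AM–3:00 PM = 7 h 30 min
Total worked: 42 h 36 min = 42.60 h.
Threshold 37.5 h → overtime 5 h 6 min, regular 37 h 30 min.

Regular 37.50 hours, overtime 5.10 hours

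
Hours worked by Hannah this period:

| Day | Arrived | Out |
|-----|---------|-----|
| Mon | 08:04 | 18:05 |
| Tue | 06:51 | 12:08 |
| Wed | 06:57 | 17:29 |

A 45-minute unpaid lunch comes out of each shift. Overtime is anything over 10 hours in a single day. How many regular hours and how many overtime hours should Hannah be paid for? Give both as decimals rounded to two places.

Mon: 08:04–18:05 = 10 h 1 min; less 45 min break → 9 h 16 min
Tue: 06:51–12:08 = 5 h 17 min; less 45 min break → 4 h 32 min
Wed: 06:57–17:29 = 10 h 32 min; less 45 min break → 9 h 47 min
Mon reg 9 h 16 min / OT 0 h 0 min; Tue reg 4 h 32 min / OT 0 h 0 min; Wed reg 9 h 47 min / OT 0 h 0 min.
Totals: regular 23 h 35 min, overtime 0 h 0 min.

Regular 23.58 hours, overtime 0.00 hours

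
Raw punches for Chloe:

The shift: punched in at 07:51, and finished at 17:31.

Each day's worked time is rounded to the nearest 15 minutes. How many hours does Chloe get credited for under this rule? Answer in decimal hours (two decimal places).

The shift: 07:51–17:31 = 9 h 40 min → rounds to 9 h 45 min

9.75 hours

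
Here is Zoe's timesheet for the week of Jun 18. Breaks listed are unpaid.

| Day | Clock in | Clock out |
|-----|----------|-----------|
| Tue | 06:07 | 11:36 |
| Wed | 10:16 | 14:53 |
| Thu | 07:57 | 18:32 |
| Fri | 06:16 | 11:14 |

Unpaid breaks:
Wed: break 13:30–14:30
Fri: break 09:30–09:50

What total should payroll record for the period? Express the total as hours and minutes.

Tue: 06:07–11:36 = 5 h 29 min
Wed: 10:16–14:53 = 4 h 37 min; less 60 min break → 3 h 37 min
Thu: 07:57–18:32 = 10 h 35 min
Fri: 06:16–11:14 = 4 h 58 min; less 20 min break → 4 h 38 min
Total: 5 h 29 min + 3 h 37 min + 10 h 35 min + 4 h 38 min = 24 h 19 min.

24 h 19 min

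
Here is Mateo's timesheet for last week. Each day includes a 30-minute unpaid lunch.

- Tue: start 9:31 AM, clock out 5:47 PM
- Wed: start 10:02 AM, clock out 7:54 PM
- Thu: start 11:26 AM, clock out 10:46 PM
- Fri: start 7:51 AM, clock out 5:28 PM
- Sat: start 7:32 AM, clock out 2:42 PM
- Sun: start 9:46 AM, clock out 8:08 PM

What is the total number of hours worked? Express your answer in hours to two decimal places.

Tue: 9:31 AM–5:47 PM = 8 h 16 min; less 30 min break → 7 h 46 min
Wed: 10:02 AM–7:54 PM = 9 h 52 min; less 30 min break → 9 h 22 min
Thu: 11:26 AM–10:46 PM = 11 h 20 min; less 30 min break → 10 h 50 min
Fri: 7:51 AM–5:28 PM = 9 h 37 min; less 30 min break → 9 h 7 min
Sat: 7:32 AM–2:42 PM = 7 h 10 min; less 30 min break → 6 h 40 min
Sun: 9:46 AM–8:08 PM = 10 h 22 min; less 30 min break → 9 h 52 min
Total: 7 h 46 min + 9 h 22 min + 10 h 50 min + 9 h 7 min + 6 h 40 min + 9 h 52 min = 53 h 37 min.

53.62 hours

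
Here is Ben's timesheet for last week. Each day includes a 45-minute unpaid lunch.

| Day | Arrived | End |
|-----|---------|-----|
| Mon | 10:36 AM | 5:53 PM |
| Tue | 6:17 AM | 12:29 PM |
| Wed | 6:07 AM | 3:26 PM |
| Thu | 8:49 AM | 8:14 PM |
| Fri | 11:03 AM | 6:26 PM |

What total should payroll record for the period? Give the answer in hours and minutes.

Mon: 10:36 AM–5:53 PM = 7 h 17 min; less 45 min break → 6 h 32 min
Tue: 6:17 AM–12:29 PM = 6 h 12 min; less 45 min break → 5 h 27 min
Wed: 6:07 AM–3:26 PM = 9 h 19 min; less 45 min break → 8 h 34 min
Thu: 8:49 AM–8:14 PM = 11 h 25 min; less 45 min break → 10 h 40 min
Fri: 11:03 AM–6:26 PM = 7 h 23 min; less 45 min break → 6 h 38 min
Total: 6 h 32 min + 5 h 27 min + 8 h 34 min + 10 h 40 min + 6 h 38 min = 37 h 51 min.

37 h 51 min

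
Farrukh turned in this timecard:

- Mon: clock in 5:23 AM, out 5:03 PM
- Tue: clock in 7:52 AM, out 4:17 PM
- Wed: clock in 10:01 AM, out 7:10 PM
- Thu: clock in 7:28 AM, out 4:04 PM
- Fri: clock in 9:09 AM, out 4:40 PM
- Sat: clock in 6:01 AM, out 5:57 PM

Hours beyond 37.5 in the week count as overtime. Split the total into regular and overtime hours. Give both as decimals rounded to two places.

Regular 37.50 hours, overtime 19.78 hours

Mon: 5:23 AM–5:03 PM = 11 h 40 min
Tue: 7:52 AM–4:17 PM = 8 h 25 min
Wed: 10:01 AM–7:10 PM = 9 h 9 min
Thu: 7:28 AM–4:04 PM = 8 h 36 min
Fri: 9:09 AM–4:40 PM = 7 h 31 min
Sat: 6:01 AM–5:57 PM = 11 h 56 min
Total worked: 57 h 17 min = 57.28 h.
Threshold 37.5 h → overtime 19 h 47 min, regular 37 h 30 min.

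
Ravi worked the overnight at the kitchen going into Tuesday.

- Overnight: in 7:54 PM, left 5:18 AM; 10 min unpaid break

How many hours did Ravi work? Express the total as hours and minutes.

Overnight: 7:54 PM → midnight = 4 h 6 min; midnight → 5:18 AM = 5 h 18 min; span 9 h 24 min; less 10 min break → 9 h 14 min

9 h 14 min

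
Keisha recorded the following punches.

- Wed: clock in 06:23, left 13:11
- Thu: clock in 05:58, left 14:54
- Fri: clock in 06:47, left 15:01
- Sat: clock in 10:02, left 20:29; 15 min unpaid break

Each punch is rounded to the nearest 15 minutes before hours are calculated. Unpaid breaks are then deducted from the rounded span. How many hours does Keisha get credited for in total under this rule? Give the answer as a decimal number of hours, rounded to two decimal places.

Wed: in 06:23→06:30, out 13:11→13:15; 6 h 45 min
Thu: in 05:58→06:00, out 14:54→15:00; 9 h 0 min
Fri: in 06:47→06:45, out 15:01→15:00; 8 h 15 min
Sat: in 10:02→10:00, out 20:29→20:30; 10 h 30 min − 15 min = 10 h 15 min
Total credited: 34 h 15 min.

34.25 hours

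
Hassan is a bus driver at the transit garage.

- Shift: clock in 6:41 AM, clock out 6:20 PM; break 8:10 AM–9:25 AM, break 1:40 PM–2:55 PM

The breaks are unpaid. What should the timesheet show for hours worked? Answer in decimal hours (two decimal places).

9.15 hours

Shift: 6:41 AM–6:20 PM = 11 h 39 min; less 150 min break → 9 h 9 min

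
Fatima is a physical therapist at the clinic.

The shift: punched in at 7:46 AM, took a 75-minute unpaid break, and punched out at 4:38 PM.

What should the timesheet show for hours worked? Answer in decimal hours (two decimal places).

7.62 hours

The shift: 7:46 AM–4:38 PM = 8 h 52 min; less 75 min break → 7 h 37 min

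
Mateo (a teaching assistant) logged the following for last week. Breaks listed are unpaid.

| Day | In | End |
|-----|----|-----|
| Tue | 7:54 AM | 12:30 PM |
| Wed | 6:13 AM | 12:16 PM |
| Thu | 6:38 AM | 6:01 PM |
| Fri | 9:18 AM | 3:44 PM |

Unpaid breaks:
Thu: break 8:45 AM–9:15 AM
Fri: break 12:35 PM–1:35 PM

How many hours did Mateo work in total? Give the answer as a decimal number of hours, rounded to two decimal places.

26.97 hours

Tue: 7:54 AM–12:30 PM = 4 h 36 min
Wed: 6:13 AM–12:16 PM = 6 h 3 min
Thu: 6:38 AM–6:01 PM = 11 h 23 min; less 30 min break → 10 h 53 min
Fri: 9:18 AM–3:44 PM = 6 h 26 min; less 60 min break → 5 h 26 min
Total: 4 h 36 min + 6 h 3 min + 10 h 53 min + 5 h 26 min = 26 h 58 min.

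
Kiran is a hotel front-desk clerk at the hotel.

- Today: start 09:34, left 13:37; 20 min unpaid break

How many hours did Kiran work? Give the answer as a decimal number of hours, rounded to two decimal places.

Today: 09:34–13:37 = 4 h 3 min; less 20 min break → 3 h 43 min

3.72 hours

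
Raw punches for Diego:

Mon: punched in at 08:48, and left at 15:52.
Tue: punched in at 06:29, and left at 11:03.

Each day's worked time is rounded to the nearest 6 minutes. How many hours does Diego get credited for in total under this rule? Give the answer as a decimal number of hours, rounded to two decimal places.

Mon: 08:48–15:52 = 7 h 4 min → rounds to 7 h 6 min
Tue: 06:29–11:03 = 4 h 34 min → rounds to 4 h 36 min
Total credited: 11 h 42 min.

11.70 hours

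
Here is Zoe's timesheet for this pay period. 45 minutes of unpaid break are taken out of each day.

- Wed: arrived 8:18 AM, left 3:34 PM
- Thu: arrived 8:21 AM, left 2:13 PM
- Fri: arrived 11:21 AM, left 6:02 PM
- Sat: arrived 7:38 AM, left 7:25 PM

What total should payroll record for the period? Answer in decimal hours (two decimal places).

Wed: 8:18 AM–3:34 PM = 7 h 16 min; less 45 min break → 6 h 31 min
Thu: 8:21 AM–2:13 PM = 5 h 52 min; less 45 min break → 5 h 7 min
Fri: 11:21 AM–6:02 PM = 6 h 41 min; less 45 min break → 5 h 56 min
Sat: 7:38 AM–7:25 PM = 11 h 47 min; less 45 min break → 11 h 2 min
Total: 6 h 31 min + 5 h 7 min + 5 h 56 min + 11 h 2 min = 28 h 36 min.

28.60 hours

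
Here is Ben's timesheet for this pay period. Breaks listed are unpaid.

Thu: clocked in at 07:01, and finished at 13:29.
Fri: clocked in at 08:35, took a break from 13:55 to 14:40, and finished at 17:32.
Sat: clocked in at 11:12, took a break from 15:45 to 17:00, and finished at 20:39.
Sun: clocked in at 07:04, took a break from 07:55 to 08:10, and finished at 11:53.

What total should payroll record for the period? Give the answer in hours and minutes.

27 h 26 min

Thu: 07:01–13:29 = 6 h 28 min
Fri: 08:35–17:32 = 8 h 57 min; less 45 min break → 8 h 12 min
Sat: 11:12–20:39 = 9 h 27 min; less 75 min break → 8 h 12 min
Sun: 07:04–11:53 = 4 h 49 min; less 15 min break → 4 h 34 min
Total: 6 h 28 min + 8 h 12 min + 8 h 12 min + 4 h 34 min = 27 h 26 min.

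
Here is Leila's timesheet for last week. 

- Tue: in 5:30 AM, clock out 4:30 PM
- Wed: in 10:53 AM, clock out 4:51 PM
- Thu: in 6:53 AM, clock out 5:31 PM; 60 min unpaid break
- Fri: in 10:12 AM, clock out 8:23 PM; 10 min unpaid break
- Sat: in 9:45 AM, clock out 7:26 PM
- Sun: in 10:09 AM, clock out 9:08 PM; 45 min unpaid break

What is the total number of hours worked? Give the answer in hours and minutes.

56 h 32 min

Tue: 5:30 AM–4:30 PM = 11 h 0 min
Wed: 10:53 AM–4:51 PM = 5 h 58 min
Thu: 6:53 AM–5:31 PM = 10 h 38 min; less 60 min break → 9 h 38 min
Fri: 10:12 AM–8:23 PM = 10 h 11 min; less 10 min break → 10 h 1 min
Sat: 9:45 AM–7:26 PM = 9 h 41 min
Sun: 10:09 AM–9:08 PM = 10 h 59 min; less 45 min break → 10 h 14 min
Total: 11 h 0 min + 5 h 58 min + 9 h 38 min + 10 h 1 min + 9 h 41 min + 10 h 14 min = 56 h 32 min.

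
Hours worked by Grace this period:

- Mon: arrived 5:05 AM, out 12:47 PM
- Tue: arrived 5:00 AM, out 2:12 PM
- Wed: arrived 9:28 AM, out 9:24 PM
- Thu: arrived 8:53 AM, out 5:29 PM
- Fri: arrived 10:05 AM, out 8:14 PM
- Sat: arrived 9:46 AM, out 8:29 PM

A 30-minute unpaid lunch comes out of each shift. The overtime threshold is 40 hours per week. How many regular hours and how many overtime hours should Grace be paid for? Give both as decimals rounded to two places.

Regular 40.00 hours, overtime 15.30 hours

Mon: 5:05 AM–12:47 PM = 7 h 42 min; less 30 min break → 7 h 12 min
Tue: 5:00 AM–2:12 PM = 9 h 12 min; less 30 min break → 8 h 42 min
Wed: 9:28 AM–9:24 PM = 11 h 56 min; less 30 min break → 11 h 26 min
Thu: 8:53 AM–5:29 PM = 8 h 36 min; less 30 min break → 8 h 6 min
Fri: 10:05 AM–8:14 PM = 10 h 9 min; less 30 min break → 9 h 39 min
Sat: 9:46 AM–8:29 PM = 10 h 43 min; less 30 min break → 10 h 13 min
Total worked: 55 h 18 min = 55.30 h.
Threshold 40 h → overtime 15 h 18 min, regular 40 h 0 min.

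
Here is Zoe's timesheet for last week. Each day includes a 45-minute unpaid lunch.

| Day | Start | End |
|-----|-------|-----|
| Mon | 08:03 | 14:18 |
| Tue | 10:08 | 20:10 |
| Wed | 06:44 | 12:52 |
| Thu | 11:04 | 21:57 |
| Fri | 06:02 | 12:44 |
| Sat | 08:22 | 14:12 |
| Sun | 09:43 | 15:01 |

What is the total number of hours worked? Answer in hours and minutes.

Mon: 08:03–14:18 = 6 h 15 min; less 45 min break → 5 h 30 min
Tue: 10:08–20:10 = 10 h 2 min; less 45 min break → 9 h 17 min
Wed: 06:44–12:52 = 6 h 8 min; less 45 min break → 5 h 23 min
Thu: 11:04–21:57 = 10 h 53 min; less 45 min break → 10 h 8 min
Fri: 06:02–12:44 = 6 h 42 min; less 45 min break → 5 h 57 min
Sat: 08:22–14:12 = 5 h 50 min; less 45 min break → 5 h 5 min
Sun: 09:43–15:01 = 5 h 18 min; less 45 min break → 4 h 33 min
Total: 5 h 30 min + 9 h 17 min + 5 h 23 min + 10 h 8 min + 5 h 57 min + 5 h 5 min + 4 h 33 min = 45 h 53 min.

45 h 53 min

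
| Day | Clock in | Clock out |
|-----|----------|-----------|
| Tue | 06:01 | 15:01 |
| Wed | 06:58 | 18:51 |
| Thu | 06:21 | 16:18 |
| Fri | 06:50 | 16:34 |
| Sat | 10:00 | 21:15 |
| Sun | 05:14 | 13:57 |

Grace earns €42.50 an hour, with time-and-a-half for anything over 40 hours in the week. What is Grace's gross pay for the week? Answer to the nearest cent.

€3009.00

Tue: 06:01–15:01 = 9 h 0 min
Wed: 06:58–18:51 = 11 h 53 min
Thu: 06:21–16:18 = 9 h 57 min
Fri: 06:50–16:34 = 9 h 44 min
Sat: 10:00–21:15 = 11 h 15 min
Sun: 05:14–13:57 = 8 h 43 min
Total worked: 60 h 32 min = 3632 min.
Regular 40 h 0 min = 2400 min at €42.50/h; overtime 20 h 32 min = 1232 min at €63.75/h.
Pay = (2400 × €42.50 + 1232 × €63.75) ÷ 60 = €3009.00.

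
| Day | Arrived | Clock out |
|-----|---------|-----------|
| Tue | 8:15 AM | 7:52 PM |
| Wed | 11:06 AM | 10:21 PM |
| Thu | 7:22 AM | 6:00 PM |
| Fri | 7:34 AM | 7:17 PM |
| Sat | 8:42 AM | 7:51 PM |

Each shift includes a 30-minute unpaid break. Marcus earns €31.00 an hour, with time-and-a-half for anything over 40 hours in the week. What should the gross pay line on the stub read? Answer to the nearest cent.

€1884.80

Tue: 8:15 AM–7:52 PM = 11 h 37 min; less 30 min break → 11 h 7 min
Wed: 11:06 AM–10:21 PM = 11 h 15 min; less 30 min break → 10 h 45 min
Thu: 7:22 AM–6:00 PM = 10 h 38 min; less 30 min break → 10 h 8 min
Fri: 7:34 AM–7:17 PM = 11 h 43 min; less 30 min break → 11 h 13 min
Sat: 8:42 AM–7:51 PM = 11 h 9 min; less 30 min break → 10 h 39 min
Total worked: 53 h 52 min = 3232 min.
Regular 40 h 0 min = 2400 min at €31.00/h; overtime 13 h 52 min = 832 min at €46.50/h.
Pay = (2400 × €31.00 + 832 × €46.50) ÷ 60 = €1884.80.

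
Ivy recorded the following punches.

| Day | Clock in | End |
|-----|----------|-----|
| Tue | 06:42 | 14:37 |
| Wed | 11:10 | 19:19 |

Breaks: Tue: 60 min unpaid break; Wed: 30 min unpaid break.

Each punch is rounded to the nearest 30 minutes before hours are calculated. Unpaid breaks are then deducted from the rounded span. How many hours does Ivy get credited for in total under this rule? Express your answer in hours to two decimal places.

15.00 hours

Tue: in 06:42→06:30, out 14:37→14:30; 8 h 0 min − 60 min = 7 h 0 min
Wed: in 11:10→11:00, out 19:19→19:30; 8 h 30 min − 30 min = 8 h 0 min
Total credited: 15 h 0 min.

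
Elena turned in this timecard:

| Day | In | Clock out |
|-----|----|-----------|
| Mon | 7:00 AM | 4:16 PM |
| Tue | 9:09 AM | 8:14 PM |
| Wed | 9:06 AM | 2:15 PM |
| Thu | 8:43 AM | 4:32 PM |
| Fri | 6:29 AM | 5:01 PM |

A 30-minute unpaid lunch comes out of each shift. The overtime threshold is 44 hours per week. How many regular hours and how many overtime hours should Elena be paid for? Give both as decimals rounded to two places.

Regular 41.35 hours, overtime 0.00 hours

Mon: 7:00 AM–4:16 PM = 9 h 16 min; less 30 min break → 8 h 46 min
Tue: 9:09 AM–8:14 PM = 11 h 5 min; less 30 min break → 10 h 35 min
Wed: 9:06 AM–2:15 PM = 5 h 9 min; less 30 min break → 4 h 39 min
Thu: 8:43 AM–4:32 PM = 7 h 49 min; less 30 min break → 7 h 19 min
Fri: 6:29 AM–5:01 PM = 10 h 32 min; less 30 min break → 10 h 2 min
Total worked: 41 h 21 min = 41.35 h.
Threshold 44 h → overtime 0 h 0 min, regular 41 h 21 min.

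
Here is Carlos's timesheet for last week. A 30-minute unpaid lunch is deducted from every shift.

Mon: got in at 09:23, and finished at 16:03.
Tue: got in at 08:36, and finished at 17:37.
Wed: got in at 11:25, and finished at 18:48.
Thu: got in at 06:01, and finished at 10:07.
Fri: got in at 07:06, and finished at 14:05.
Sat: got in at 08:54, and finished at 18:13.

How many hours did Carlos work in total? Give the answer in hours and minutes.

40 h 28 min

Mon: 09:23–16:03 = 6 h 40 min; less 30 min break → 6 h 10 min
Tue: 08:36–17:37 = 9 h 1 min; less 30 min break → 8 h 31 min
Wed: 11:25–18:48 = 7 h 23 min; less 30 min break → 6 h 53 min
Thu: 06:01–10:07 = 4 h 6 min; less 30 min break → 3 h 36 min
Fri: 07:06–14:05 = 6 h 59 min; less 30 min break → 6 h 29 min
Sat: 08:54–18:13 = 9 h 19 min; less 30 min break → 8 h 49 min
Total: 6 h 10 min + 8 h 31 min + 6 h 53 min + 3 h 36 min + 6 h 29 min + 8 h 49 min = 40 h 28 min.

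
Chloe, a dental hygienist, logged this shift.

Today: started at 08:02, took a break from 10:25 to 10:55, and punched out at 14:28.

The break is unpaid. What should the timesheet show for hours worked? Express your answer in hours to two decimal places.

5.93 hours

Today: 08:02–14:28 = 6 h 26 min; less 30 min break → 5 h 56 min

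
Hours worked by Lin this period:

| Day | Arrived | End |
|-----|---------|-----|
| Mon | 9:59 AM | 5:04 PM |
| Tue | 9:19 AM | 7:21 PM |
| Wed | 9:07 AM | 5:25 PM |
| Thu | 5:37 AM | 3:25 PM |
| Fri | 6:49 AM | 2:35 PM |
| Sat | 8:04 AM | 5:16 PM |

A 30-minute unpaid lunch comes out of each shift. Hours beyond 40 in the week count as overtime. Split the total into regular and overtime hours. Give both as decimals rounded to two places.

Mon: 9:59 AM–5:04 PM = 7 h 5 min; less 30 min break → 6 h 35 min
Tue: 9:19 AM–7:21 PM = 10 h 2 min; less 30 min break → 9 h 32 min
Wed: 9:07 AM–5:25 PM = 8 h 18 min; less 30 min break → 7 h 48 min
Thu: 5:37 AM–3:25 PM = 9 h 48 min; less 30 min break → 9 h 18 min
Fri: 6:49 AM–2:35 PM = 7 h 46 min; less 30 min break → 7 h 16 min
Sat: 8:04 AM–5:16 PM = 9 h 12 min; less 30 min break → 8 h 42 min
Total worked: 49 h 11 min = 49.18 h.
Threshold 40 h → overtime 9 h 11 min, regular 40 h 0 min.

Regular 40.00 hours, overtime 9.18 hours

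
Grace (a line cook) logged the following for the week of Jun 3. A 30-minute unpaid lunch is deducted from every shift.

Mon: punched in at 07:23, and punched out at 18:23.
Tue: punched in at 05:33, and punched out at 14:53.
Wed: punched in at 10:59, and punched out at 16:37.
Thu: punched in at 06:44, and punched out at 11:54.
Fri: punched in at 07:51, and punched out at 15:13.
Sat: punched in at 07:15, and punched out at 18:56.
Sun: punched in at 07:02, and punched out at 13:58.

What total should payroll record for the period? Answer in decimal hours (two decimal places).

53.62 hours

Mon: 07:23–18:23 = 11 h 0 min; less 30 min break → 10 h 30 min
Tue: 05:33–14:53 = 9 h 20 min; less 30 min break → 8 h 50 min
Wed: 10:59–16:37 = 5 h 38 min; less 30 min break → 5 h 8 min
Thu: 06:44–11:54 = 5 h 10 min; less 30 min break → 4 h 40 min
Fri: 07:51–15:13 = 7 h 22 min; less 30 min break → 6 h 52 min
Sat: 07:15–18:56 = 11 h 41 min; less 30 min break → 11 h 11 min
Sun: 07:02–13:58 = 6 h 56 min; less 30 min break → 6 h 26 min
Total: 10 h 30 min + 8 h 50 min + 5 h 8 min + 4 h 40 min + 6 h 52 min + 11 h 11 min + 6 h 26 min = 53 h 37 min.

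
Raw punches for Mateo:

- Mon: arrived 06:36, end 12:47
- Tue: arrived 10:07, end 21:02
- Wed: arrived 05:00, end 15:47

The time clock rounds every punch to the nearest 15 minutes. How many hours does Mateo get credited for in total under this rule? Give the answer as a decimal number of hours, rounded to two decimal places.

Mon: in 06:36→06:30, out 12:47→12:45; 6 h 15 min
Tue: in 10:07→10:00, out 21:02→21:00; 11 h 0 min
Wed: in 05:00→05:00, out 15:47→15:45; 10 h 45 min
Total credited: 28 h 0 min.

28.00 hours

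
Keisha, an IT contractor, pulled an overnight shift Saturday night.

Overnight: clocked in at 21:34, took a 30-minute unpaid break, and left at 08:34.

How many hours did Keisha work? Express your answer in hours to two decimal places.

Overnight: 21:34 → midnight = 2 h 26 min; midnight → 08:34 = 8 h 34 min; span 11 h 0 min; less 30 min break → 10 h 30 min

10.50 hours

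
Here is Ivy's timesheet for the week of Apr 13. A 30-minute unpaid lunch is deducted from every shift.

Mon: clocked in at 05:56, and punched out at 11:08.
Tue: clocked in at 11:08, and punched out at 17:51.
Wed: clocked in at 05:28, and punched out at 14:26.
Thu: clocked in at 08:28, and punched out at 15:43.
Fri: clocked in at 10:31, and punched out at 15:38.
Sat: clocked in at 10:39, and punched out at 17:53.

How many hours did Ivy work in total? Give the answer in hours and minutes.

Mon: 05:56–11:08 = 5 h 12 min; less 30 min break → 4 h 42 min
Tue: 11:08–17:51 = 6 h 43 min; less 30 min break → 6 h 13 min
Wed: 05:28–14:26 = 8 h 58 min; less 30 min break → 8 h 28 min
Thu: 08:28–15:43 = 7 h 15 min; less 30 min break → 6 h 45 min
Fri: 10:31–15:38 = 5 h 7 min; less 30 min break → 4 h 37 min
Sat: 10:39–17:53 = 7 h 14 min; less 30 min break → 6 h 44 min
Total: 4 h 42 min + 6 h 13 min + 8 h 28 min + 6 h 45 min + 4 h 37 min + 6 h 44 min = 37 h 29 min.

37 h 29 min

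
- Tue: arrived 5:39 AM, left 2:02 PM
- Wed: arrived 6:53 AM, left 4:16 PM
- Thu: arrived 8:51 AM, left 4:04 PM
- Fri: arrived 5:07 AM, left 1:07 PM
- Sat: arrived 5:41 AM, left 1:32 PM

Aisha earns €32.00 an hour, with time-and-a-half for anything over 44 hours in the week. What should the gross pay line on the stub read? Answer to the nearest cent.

Tue: 5:39 AM–2:02 PM = 8 h 23 min
Wed: 6:53 AM–4:16 PM = 9 h 23 min
Thu: 8:51 AM–4:04 PM = 7 h 13 min
Fri: 5:07 AM–1:07 PM = 8 h 0 min
Sat: 5:41 AM–1:32 PM = 7 h 51 min
Total worked: 40 h 50 min = 2450 min.
Regular 40 h 50 min = 2450 min at €32.00/h; overtime 0 h 0 min = 0 min at €48.00/h.
Pay = (2450 × €32.00 + 0 × €48.00) ÷ 60 = €1306.67.

€1306.67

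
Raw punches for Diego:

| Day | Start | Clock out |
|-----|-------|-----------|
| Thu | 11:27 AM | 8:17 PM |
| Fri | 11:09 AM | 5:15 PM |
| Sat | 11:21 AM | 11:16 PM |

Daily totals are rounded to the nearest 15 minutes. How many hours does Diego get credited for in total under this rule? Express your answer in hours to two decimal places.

26.75 hours

Thu: 11:27 AM–8:17 PM = 8 h 50 min → rounds to 8 h 45 min
Fri: 11:09 AM–5:15 PM = 6 h 6 min → rounds to 6 h 0 min
Sat: 11:21 AM–11:16 PM = 11 h 55 min → rounds to 12 h 0 min
Total credited: 26 h 45 min.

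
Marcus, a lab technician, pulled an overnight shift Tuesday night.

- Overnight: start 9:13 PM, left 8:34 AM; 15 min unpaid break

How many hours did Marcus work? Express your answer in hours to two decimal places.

Overnight: 9:13 PM → midnight = 2 h 47 min; midnight → 8:34 AM = 8 h 34 min; span 11 h 21 min; less 15 min break → 11 h 6 min

11.10 hours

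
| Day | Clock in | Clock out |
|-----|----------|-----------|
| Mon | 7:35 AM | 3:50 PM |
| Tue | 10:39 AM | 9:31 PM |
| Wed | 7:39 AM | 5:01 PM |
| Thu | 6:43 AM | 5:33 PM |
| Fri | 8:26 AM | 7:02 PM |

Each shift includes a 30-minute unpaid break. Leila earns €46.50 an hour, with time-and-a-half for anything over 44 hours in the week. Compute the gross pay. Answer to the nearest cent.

Mon: 7:35 AM–3:50 PM = 8 h 15 min; less 30 min break → 7 h 45 min
Tue: 10:39 AM–9:31 PM = 10 h 52 min; less 30 min break → 10 h 22 min
Wed: 7:39 AM–5:01 PM = 9 h 22 min; less 30 min break → 8 h 52 min
Thu: 6:43 AM–5:33 PM = 10 h 50 min; less 30 min break → 10 h 20 min
Fri: 8:26 AM–7:02 PM = 10 h 36 min; less 30 min break → 10 h 6 min
Total worked: 47 h 25 min = 2845 min.
Regular 44 h 0 min = 2640 min at €46.50/h; overtime 3 h 25 min = 205 min at €69.75/h.
Pay = (2640 × €46.50 + 205 × €69.75) ÷ 60 = €2284.31.

€2284.31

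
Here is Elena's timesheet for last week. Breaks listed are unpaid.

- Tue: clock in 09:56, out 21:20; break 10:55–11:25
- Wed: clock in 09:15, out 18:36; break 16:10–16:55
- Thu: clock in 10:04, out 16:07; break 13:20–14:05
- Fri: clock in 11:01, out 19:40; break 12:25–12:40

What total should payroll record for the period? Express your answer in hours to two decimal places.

33.20 hours

Tue: 09:56–21:20 = 11 h 24 min; less 30 min break → 10 h 54 min
Wed: 09:15–18:36 = 9 h 21 min; less 45 min break → 8 h 36 min
Thu: 10:04–16:07 = 6 h 3 min; less 45 min break → 5 h 18 min
Fri: 11:01–19:40 = 8 h 39 min; less 15 min break → 8 h 24 min
Total: 10 h 54 min + 8 h 36 min + 5 h 18 min + 8 h 24 min = 33 h 12 min.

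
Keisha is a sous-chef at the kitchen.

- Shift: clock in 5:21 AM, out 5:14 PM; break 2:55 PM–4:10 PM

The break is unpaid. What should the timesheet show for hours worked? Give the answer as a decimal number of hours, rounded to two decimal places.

10.63 hours

Shift: 5:21 AM–5:14 PM = 11 h 53 min; less 75 min break → 10 h 38 min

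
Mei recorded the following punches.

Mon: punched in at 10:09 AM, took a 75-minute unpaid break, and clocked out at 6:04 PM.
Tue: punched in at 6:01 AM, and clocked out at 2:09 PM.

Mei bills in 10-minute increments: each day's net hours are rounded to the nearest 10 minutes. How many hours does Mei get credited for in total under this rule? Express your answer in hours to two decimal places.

14.83 hours

Mon: 10:09 AM–6:04 PM = 7 h 55 min − 75 min = 6 h 40 min → rounds to 6 h 40 min
Tue: 6:01 AM–2:09 PM = 8 h 8 min → rounds to 8 h 10 min
Total credited: 14 h 50 min.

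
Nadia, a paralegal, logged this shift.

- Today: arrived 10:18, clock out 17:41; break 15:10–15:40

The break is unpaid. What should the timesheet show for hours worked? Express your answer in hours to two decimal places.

Today: 10:18–17:41 = 7 h 23 min; less 30 min break → 6 h 53 min

6.88 hours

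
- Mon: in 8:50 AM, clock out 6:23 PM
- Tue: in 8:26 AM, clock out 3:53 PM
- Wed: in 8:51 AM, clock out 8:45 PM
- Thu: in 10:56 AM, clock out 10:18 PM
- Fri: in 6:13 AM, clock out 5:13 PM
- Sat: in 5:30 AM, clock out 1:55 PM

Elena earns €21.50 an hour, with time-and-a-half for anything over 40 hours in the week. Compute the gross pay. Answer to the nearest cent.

Mon: 8:50 AM–6:23 PM = 9 h 33 min
Tue: 8:26 AM–3:53 PM = 7 h 27 min
Wed: 8:51 AM–8:45 PM = 11 h 54 min
Thu: 10:56 AM–10:18 PM = 11 h 22 min
Fri: 6:13 AM–5:13 PM = 11 h 0 min
Sat: 5:30 AM–1:55 PM = 8 h 25 min
Total worked: 59 h 41 min = 3581 min.
Regular 40 h 0 min = 2400 min at €21.50/h; overtime 19 h 41 min = 1181 min at €32.25/h.
Pay = (2400 × €21.50 + 1181 × €32.25) ÷ 60 = €1494.79.

€1494.79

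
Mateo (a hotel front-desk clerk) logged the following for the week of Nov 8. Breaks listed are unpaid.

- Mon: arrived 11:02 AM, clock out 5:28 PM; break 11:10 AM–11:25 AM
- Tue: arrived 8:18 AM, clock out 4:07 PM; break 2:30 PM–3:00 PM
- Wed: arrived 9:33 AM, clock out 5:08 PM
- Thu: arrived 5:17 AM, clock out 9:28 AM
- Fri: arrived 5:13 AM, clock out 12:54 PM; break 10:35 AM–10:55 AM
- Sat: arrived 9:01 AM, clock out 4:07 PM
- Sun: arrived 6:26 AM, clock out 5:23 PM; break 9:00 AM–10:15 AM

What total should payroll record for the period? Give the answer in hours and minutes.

Mon: 11:02 AM–5:28 PM = 6 h 26 min; less 15 min break → 6 h 11 min
Tue: 8:18 AM–4:07 PM = 7 h 49 min; less 30 min break → 7 h 19 min
Wed: 9:33 AM–5:08 PM = 7 h 35 min
Thu: 5:17 AM–9:28 AM = 4 h 11 min
Fri: 5:13 AM–12:54 PM = 7 h 41 min; less 20 min break → 7 h 21 min
Sat: 9:01 AM–4:07 PM = 7 h 6 min
Sun: 6:26 AM–5:23 PM = 10 h 57 min; less 75 min break → 9 h 42 min
Total: 6 h 11 min + 7 h 19 min + 7 h 35 min + 4 h 11 min + 7 h 21 min + 7 h 6 min + 9 h 42 min = 49 h 25 min.

49 h 25 min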